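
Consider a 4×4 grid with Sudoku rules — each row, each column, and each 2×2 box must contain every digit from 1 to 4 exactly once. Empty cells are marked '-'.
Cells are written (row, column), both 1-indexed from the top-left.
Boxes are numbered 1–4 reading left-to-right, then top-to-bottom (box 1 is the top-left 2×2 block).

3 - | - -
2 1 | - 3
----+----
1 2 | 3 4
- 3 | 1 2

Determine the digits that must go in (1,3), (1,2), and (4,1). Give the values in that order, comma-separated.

2,4,4

For (1,3):
  Consider where 2 can go in column 3.
  (2,3) is out (row 2 already has a 2).
  So the only cell in column 3 that can hold 2 is (1,3).
  So (1,3) = 2.
For (1,2):
  Row 1 already contains {3}.
  Column 2 already contains {1, 2, 3}.
  Its 2×2 block (box 1) already contains {1, 2, 3}.
  The only value from 1–4 not eliminated is 4, so (1,2) = 4.
For (4,1):
  Row 4 already contains {1, 2, 3}.
  Column 1 already contains {1, 2, 3}.
  Its 2×2 block (box 3) already contains {1, 2, 3}.
  The only value from 1–4 not eliminated is 4, so (4,1) = 4.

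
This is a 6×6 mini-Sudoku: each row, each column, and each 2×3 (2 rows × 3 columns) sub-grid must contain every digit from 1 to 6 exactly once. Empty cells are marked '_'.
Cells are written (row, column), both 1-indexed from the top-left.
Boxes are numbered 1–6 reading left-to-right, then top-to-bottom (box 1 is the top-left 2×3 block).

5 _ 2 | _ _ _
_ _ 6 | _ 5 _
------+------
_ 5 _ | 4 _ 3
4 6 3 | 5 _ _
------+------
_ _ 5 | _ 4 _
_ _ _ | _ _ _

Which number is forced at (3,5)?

6

Cell (3,5) itself could take any of {1, 2, 6} by direct elimination.
Consider where 6 can go in box 4.
(4,5) is out (row 4 already has a 6).
(4,6) is out (row 4 already has a 6).
So the only cell in box 4 that can hold 6 is (3,5).
Therefore (3,5) = 6.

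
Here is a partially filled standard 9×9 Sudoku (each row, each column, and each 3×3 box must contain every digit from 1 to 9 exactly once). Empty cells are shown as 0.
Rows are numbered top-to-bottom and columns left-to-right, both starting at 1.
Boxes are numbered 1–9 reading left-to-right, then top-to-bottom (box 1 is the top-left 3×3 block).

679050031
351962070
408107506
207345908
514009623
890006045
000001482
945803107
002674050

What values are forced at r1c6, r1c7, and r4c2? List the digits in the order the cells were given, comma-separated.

For r1c6:
  Row 1 already contains {1, 3, 5, 6, 7, 9}.
  Column 6 already contains {1, 2, 3, 4, 5, 6, 7, 9}.
  Its 3×3 block (box 2) already contains {1, 2, 5, 6, 7, 9}.
  The only value from 1–9 not eliminated is 8, so r1c6 = 8.
For r1c7:
  Consider where 2 can go in row 1.
  r1c4 is out (box 2 already has a 2).
  r1c6 is out (column 6 already has a 2).
  So the only cell in row 1 that can hold 2 is r1c7.
  So r1c7 = 2.
For r4c2:
  Row 4 already contains {2, 3, 4, 5, 7, 8, 9}.
  Column 2 already contains {1, 4, 5, 7, 9}.
  Its 3×3 block (box 4) already contains {1, 2, 4, 5, 7, 8, 9}.
  The only value from 1–9 not eliminated is 6, so r4c2 = 6.

8,2,6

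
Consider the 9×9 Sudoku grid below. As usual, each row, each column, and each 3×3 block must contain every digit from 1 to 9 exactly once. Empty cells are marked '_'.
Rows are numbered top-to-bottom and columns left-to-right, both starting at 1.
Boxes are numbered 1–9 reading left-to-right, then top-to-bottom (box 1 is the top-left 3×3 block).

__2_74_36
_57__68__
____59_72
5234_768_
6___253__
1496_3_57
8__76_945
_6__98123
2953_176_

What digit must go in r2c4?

2

Cell r2c4 itself could take any of {1, 2} by direct elimination.
Consider where 2 can go in box 2.
r1c4 is out (row 1 already has a 2).
r2c5 is out (column 5 already has a 2).
r3c4 is out (row 3 already has a 2).
So the only cell in box 2 that can hold 2 is r2c4.
Therefore r2c4 = 2.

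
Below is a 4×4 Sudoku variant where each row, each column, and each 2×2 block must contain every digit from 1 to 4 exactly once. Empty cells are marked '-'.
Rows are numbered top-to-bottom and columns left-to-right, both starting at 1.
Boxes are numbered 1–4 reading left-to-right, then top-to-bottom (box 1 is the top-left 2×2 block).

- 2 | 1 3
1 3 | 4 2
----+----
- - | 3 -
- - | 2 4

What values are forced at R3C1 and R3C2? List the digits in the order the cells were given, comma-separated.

2,4

For R3C1:
  Consider where 2 can go in column 1.
  R1C1 is out (row 1 already has a 2).
  R4C1 is out (row 4 already has a 2).
  So the only cell in column 1 that can hold 2 is R3C1.
  So R3C1 = 2.
For R3C2:
  Consider where 4 can go in column 2.
  R4C2 is out (row 4 already has a 4).
  So the only cell in column 2 that can hold 4 is R3C2.
  So R3C2 = 4.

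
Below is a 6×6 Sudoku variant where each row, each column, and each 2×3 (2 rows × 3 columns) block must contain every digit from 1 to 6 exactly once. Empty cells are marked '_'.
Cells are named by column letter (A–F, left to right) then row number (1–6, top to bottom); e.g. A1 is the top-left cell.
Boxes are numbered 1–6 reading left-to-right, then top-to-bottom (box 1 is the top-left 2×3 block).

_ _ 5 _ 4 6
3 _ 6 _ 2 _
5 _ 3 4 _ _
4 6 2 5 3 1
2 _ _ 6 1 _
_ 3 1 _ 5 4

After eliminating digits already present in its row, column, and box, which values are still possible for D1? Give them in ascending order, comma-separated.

Row 1 already contains {4, 5, 6}.
Column D already contains {4, 5, 6}.
Its 2×3 block (box 2) already contains {2, 4, 6}.
Removing those from 1–6 leaves {1, 3} as the candidates for D1.

1,3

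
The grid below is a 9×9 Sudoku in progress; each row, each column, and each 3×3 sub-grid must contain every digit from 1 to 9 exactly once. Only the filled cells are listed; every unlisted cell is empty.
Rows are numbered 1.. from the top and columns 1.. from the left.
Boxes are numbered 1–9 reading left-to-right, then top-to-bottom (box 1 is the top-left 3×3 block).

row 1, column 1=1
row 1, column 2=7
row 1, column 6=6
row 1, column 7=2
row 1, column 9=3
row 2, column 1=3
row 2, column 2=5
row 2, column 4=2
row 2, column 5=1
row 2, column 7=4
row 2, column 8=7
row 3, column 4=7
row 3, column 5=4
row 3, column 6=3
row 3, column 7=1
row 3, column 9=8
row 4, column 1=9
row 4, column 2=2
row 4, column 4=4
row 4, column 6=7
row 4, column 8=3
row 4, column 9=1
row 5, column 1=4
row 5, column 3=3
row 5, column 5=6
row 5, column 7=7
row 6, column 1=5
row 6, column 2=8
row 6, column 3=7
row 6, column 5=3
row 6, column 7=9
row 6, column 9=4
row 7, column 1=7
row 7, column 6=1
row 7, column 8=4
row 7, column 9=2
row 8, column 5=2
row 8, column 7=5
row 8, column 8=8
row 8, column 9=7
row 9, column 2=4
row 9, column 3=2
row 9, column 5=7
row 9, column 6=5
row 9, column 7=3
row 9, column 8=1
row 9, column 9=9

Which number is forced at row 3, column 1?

2

Cell row 3, column 1 itself could take any of {2, 6} by direct elimination.
Consider where 2 can go in box 1.
row 1, column 3 is out (row 1 already has a 2).
row 2, column 3 is out (row 2 already has a 2).
row 3, column 2 is out (column 2 already has a 2).
row 3, column 3 is out (column 3 already has a 2).
So the only cell in box 1 that can hold 2 is row 3, column 1.
Therefore row 3, column 1 = 2.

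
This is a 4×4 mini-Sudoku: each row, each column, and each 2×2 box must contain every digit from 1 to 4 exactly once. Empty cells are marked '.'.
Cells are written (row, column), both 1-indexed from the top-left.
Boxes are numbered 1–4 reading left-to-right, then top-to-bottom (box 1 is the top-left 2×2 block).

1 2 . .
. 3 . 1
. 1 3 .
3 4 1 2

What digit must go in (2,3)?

Cell (2,3) itself could take any of {2, 4} by direct elimination.
Consider where 2 can go in row 2.
(2,1) is out (box 1 already has a 2).
So the only cell in row 2 that can hold 2 is (2,3).
Therefore (2,3) = 2.

2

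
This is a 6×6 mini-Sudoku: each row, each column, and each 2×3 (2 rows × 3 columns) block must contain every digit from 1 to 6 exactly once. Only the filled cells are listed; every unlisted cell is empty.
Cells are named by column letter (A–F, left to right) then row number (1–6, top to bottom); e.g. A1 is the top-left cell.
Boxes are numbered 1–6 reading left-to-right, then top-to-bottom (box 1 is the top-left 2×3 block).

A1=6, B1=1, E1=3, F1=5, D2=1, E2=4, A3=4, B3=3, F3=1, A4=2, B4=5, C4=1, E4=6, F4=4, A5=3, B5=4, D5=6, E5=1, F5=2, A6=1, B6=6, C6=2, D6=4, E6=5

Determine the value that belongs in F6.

3

Row 6 already contains {1, 2, 4, 5, 6}.
Column F already contains {1, 2, 4, 5}.
Its 2×3 block (box 6) already contains {1, 2, 4, 5, 6}.
The only value from 1–6 not eliminated is 3, so F6 = 3.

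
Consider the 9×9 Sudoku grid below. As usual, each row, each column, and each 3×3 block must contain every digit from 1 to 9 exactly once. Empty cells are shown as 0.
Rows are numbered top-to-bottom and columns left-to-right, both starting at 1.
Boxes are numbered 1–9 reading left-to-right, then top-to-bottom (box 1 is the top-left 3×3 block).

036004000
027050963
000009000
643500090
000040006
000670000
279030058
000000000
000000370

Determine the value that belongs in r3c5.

6

Cell r3c5 itself could take any of {1, 2, 6, 8} by direct elimination.
Consider where 6 can go in box 2.
r1c4 is out (row 1 already has a 6).
r1c5 is out (row 1 already has a 6).
r2c4 is out (row 2 already has a 6).
r2c6 is out (row 2 already has a 6).
r3c4 is out (column 4 already has a 6).
So the only cell in box 2 that can hold 6 is r3c5.
Therefore r3c5 = 6.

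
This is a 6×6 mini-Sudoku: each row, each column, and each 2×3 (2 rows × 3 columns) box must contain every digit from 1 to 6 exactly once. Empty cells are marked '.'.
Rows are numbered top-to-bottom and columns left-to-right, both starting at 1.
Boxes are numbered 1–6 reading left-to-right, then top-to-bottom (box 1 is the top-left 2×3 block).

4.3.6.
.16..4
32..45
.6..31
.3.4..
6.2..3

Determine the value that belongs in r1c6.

Row 1 already contains {3, 4, 6}.
Column 6 already contains {1, 3, 4, 5}.
Its 2×3 block (box 2) already contains {4, 6}.
The only value from 1–6 not eliminated is 2, so r1c6 = 2.

2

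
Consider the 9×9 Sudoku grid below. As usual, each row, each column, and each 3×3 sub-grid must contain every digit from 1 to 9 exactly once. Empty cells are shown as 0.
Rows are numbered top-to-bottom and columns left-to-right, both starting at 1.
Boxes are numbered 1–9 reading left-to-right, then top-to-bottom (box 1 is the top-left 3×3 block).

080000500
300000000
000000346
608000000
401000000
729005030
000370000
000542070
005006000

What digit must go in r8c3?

Cell r8c3 itself could take any of {3, 6} by direct elimination.
Consider where 3 can go in column 3.
r1c3 is out (box 1 already has a 3).
r2c3 is out (row 2 already has a 3).
r3c3 is out (row 3 already has a 3).
r7c3 is out (row 7 already has a 3).
So the only cell in column 3 that can hold 3 is r8c3.
Therefore r8c3 = 3.

3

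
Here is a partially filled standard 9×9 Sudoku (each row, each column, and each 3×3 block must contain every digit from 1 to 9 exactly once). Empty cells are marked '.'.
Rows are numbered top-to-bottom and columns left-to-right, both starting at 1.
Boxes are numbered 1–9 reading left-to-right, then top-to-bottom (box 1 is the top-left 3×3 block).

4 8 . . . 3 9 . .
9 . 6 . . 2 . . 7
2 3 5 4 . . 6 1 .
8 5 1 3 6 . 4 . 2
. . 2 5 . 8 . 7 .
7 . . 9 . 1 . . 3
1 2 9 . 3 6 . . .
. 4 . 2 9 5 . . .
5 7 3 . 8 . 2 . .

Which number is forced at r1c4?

Cell r1c4 itself could take any of {1, 6, 7} by direct elimination.
Consider where 6 can go in box 2.
r1c5 is out (column 5 already has a 6).
r2c4 is out (row 2 already has a 6).
r2c5 is out (row 2 already has a 6).
r3c5 is out (row 3 already has a 6).
r3c6 is out (row 3 already has a 6).
So the only cell in box 2 that can hold 6 is r1c4.
Therefore r1c4 = 6.

6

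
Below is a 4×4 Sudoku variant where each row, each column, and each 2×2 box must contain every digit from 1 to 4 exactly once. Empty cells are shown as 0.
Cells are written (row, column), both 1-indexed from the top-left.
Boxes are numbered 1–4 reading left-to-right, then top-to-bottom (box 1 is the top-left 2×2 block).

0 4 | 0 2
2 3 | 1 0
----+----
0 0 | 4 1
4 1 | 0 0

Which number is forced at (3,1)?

Row 3 already contains {1, 4}.
Column 1 already contains {2, 4}.
Its 2×2 block (box 3) already contains {1, 4}.
The only value from 1–4 not eliminated is 3, so (3,1) = 3.

3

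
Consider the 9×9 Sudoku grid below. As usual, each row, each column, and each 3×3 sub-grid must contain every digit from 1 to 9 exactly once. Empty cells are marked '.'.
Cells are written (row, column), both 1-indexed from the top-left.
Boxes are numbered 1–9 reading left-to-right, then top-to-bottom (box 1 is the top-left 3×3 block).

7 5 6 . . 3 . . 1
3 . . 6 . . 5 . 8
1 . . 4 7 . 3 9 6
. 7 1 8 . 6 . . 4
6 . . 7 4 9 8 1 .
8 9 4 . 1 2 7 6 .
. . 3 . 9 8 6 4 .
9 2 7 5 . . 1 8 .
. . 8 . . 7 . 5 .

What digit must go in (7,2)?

1

Row 7 already contains {3, 4, 6, 8, 9}.
Column 2 already contains {2, 5, 7, 9}.
Its 3×3 block (box 7) already contains {2, 3, 7, 8, 9}.
The only value from 1–9 not eliminated is 1, so (7,2) = 1.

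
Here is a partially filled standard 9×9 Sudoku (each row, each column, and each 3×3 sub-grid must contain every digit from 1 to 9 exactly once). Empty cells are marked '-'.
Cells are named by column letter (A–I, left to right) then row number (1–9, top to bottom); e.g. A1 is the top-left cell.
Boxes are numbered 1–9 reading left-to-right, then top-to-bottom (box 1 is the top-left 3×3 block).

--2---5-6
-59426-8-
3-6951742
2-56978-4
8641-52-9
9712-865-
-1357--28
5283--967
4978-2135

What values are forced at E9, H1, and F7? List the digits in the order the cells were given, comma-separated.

6,9,9

For E9:
  Row 9 already contains {1, 2, 3, 4, 5, 7, 8, 9}.
  Column E already contains {2, 5, 7, 9}.
  Its 3×3 block (box 8) already contains {2, 3, 5, 7, 8}.
  The only value from 1–9 not eliminated is 6, so E9 = 6.
For H1:
  Consider where 9 can go in column H.
  H4 is out (row 4 already has a 9).
  H5 is out (row 5 already has a 9).
  So the only cell in column H that can hold 9 is H1.
  So H1 = 9.
For F7:
  Consider where 9 can go in row 7.
  A7 is out (column A already has a 9).
  G7 is out (column G already has a 9).
  So the only cell in row 7 that can hold 9 is F7.
  So F7 = 9.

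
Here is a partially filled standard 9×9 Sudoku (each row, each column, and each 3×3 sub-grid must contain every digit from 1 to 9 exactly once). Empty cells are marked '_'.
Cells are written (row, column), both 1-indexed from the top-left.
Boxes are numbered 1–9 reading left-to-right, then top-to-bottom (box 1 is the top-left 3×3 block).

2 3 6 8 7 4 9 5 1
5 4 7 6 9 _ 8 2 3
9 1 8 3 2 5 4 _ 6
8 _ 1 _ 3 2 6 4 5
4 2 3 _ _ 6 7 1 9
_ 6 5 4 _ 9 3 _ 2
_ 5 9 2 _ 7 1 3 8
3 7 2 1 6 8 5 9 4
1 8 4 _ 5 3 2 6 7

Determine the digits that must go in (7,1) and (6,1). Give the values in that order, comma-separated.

6,7

For (7,1):
  Row 7 already contains {1, 2, 3, 5, 7, 8, 9}.
  Column 1 already contains {1, 2, 3, 4, 5, 8, 9}.
  Its 3×3 block (box 7) already contains {1, 2, 3, 4, 5, 7, 8, 9}.
  The only value from 1–9 not eliminated is 6, so (7,1) = 6.
For (6,1):
  Row 6 already contains {2, 3, 4, 5, 6, 9}.
  Column 1 already contains {1, 2, 3, 4, 5, 8, 9}.
  Its 3×3 block (box 4) already contains {1, 2, 3, 4, 5, 6, 8}.
  The only value from 1–9 not eliminated is 7, so (6,1) = 7.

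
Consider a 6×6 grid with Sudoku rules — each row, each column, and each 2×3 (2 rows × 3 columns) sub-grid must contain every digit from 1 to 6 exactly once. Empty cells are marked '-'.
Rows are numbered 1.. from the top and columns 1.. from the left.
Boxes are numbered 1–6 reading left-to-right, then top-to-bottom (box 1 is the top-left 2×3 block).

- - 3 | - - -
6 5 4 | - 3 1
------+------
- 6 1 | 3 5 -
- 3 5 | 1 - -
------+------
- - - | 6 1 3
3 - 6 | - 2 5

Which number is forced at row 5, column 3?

2

Row 5 already contains {1, 3, 6}.
Column 3 already contains {1, 3, 4, 5, 6}.
Its 2×3 block (box 5) already contains {3, 6}.
The only value from 1–6 not eliminated is 2, so row 5, column 3 = 2.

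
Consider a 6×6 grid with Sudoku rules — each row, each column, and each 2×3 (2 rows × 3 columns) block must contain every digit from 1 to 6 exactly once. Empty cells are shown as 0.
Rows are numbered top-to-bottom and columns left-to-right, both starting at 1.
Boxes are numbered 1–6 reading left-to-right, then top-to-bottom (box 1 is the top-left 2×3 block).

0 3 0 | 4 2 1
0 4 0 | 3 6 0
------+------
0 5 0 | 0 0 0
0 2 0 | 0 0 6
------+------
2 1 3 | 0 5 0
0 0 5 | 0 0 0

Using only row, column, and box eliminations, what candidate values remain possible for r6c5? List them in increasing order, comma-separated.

Row 6 already contains {5}.
Column 5 already contains {2, 5, 6}.
Its 2×3 block (box 6) already contains {5}.
Removing those from 1–6 leaves {1, 3, 4} as the candidates for r6c5.

1,3,4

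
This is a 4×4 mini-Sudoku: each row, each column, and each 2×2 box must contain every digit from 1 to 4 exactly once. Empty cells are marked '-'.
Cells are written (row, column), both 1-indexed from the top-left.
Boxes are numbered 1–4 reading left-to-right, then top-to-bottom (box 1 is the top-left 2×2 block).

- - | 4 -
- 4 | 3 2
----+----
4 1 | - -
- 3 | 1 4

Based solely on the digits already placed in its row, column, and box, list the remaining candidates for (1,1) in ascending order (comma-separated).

Row 1 already contains {4}.
Column 1 already contains {4}.
Its 2×2 block (box 1) already contains {4}.
Removing those from 1–4 leaves {1, 2, 3} as the candidates for (1,1).

1,2,3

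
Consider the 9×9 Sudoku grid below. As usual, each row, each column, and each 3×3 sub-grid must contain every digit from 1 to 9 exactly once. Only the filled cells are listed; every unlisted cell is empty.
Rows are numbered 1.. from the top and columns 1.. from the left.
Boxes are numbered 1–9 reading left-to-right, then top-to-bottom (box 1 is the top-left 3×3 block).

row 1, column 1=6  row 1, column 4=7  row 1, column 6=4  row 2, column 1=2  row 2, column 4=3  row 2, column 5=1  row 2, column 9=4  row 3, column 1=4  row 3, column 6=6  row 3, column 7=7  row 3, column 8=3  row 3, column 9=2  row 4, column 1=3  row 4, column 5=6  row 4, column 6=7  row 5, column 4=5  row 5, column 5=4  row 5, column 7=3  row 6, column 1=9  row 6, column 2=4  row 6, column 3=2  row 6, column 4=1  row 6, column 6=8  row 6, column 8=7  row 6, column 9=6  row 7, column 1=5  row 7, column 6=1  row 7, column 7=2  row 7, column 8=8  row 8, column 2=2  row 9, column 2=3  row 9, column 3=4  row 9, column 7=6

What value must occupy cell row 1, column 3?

3

Cell row 1, column 3 itself could take any of {1, 3, 5, 8, 9} by direct elimination.
Consider where 3 can go in box 1.
row 1, column 2 is out (column 2 already has a 3).
row 2, column 2 is out (row 2 already has a 3).
row 2, column 3 is out (row 2 already has a 3).
row 3, column 2 is out (row 3 already has a 3).
row 3, column 3 is out (row 3 already has a 3).
So the only cell in box 1 that can hold 3 is row 1, column 3.
Therefore row 1, column 3 = 3.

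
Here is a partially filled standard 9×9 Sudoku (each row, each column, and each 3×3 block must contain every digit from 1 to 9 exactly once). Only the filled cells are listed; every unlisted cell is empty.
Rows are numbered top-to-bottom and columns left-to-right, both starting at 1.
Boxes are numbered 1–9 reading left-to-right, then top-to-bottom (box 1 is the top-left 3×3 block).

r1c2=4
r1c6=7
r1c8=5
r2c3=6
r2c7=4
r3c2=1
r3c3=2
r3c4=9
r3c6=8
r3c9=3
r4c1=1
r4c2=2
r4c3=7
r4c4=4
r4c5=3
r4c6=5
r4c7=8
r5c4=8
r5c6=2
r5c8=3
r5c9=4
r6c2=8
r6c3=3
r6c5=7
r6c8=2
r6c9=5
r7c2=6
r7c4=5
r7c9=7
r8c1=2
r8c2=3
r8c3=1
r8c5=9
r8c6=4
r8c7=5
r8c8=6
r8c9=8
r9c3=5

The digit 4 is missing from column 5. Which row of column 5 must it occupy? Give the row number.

Consider where 4 can go in column 5.
r1c5 is out (row 1 already has a 4).
r2c5 is out (row 2 already has a 4).
r5c5 is out (row 5 already has a 4).
r7c5 is out (box 8 already has a 4).
r9c5 is out (box 8 already has a 4).
So the only cell in column 5 that can hold 4 is r3c5.
That is row 3.

3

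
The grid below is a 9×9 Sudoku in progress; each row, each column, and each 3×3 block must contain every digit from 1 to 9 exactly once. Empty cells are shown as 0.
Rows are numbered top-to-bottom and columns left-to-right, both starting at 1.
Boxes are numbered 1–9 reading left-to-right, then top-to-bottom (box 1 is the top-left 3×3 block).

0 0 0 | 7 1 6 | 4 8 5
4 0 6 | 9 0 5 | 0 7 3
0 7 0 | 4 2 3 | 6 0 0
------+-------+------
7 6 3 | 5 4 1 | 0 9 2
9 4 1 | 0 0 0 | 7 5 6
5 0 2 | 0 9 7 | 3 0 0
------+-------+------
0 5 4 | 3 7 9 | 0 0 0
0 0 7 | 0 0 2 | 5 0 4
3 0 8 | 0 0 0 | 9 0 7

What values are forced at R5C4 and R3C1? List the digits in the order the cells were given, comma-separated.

For R5C4:
  Consider where 2 can go in box 5.
  R5C5 is out (column 5 already has a 2).
  R5C6 is out (column 6 already has a 2).
  R6C4 is out (row 6 already has a 2).
  So the only cell in box 5 that can hold 2 is R5C4.
  So R5C4 = 2.
For R3C1:
  Consider where 8 can go in row 3.
  R3C3 is out (column 3 already has a 8).
  R3C8 is out (column 8 already has a 8).
  R3C9 is out (box 3 already has a 8).
  So the only cell in row 3 that can hold 8 is R3C1.
  So R3C1 = 8.

2,8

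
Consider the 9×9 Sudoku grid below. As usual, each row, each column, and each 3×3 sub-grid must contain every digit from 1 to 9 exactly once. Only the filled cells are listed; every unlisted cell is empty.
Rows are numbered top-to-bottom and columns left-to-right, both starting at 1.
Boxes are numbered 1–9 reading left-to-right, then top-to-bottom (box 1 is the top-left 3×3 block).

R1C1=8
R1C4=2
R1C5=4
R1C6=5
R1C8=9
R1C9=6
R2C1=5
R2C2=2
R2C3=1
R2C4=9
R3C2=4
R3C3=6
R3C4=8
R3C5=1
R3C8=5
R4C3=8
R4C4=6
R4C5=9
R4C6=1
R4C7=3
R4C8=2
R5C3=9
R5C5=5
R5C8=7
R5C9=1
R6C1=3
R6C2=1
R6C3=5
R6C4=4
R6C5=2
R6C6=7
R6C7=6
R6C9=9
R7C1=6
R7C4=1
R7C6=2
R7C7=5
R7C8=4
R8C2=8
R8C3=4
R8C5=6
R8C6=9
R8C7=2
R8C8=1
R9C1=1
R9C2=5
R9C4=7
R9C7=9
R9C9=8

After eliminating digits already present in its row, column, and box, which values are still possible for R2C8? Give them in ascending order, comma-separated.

Row 2 already contains {1, 2, 5, 9}.
Column 8 already contains {1, 2, 4, 5, 7, 9}.
Its 3×3 block (box 3) already contains {5, 6, 9}.
Removing those from 1–9 leaves {3, 8} as the candidates for R2C8.

3,8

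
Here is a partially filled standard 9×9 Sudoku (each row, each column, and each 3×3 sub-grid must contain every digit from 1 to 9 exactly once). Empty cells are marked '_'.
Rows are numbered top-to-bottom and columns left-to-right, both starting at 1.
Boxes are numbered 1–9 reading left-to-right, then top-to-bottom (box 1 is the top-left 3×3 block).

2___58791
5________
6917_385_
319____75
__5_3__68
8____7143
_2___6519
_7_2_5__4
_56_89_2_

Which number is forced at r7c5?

Cell r7c5 itself could take any of {4, 7} by direct elimination.
Consider where 7 can go in column 5.
r2c5 is out (box 2 already has a 7).
r3c5 is out (row 3 already has a 7).
r4c5 is out (row 4 already has a 7).
r6c5 is out (row 6 already has a 7).
r8c5 is out (row 8 already has a 7).
So the only cell in column 5 that can hold 7 is r7c5.
Therefore r7c5 = 7.

7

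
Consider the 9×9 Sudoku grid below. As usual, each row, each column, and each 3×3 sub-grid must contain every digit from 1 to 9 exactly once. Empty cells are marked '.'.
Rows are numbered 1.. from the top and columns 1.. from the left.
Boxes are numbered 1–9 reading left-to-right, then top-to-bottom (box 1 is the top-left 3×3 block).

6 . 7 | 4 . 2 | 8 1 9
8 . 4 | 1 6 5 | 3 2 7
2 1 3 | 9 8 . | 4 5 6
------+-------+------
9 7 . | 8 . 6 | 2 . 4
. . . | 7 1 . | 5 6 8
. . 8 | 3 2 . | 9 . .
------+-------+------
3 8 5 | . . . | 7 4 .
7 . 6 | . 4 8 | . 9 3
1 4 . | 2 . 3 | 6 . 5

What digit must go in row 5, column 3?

2

Row 5 already contains {1, 5, 6, 7, 8}.
Column 3 already contains {3, 4, 5, 6, 7, 8}.
Its 3×3 block (box 4) already contains {7, 8, 9}.
The only value from 1–9 not eliminated is 2, so row 5, column 3 = 2.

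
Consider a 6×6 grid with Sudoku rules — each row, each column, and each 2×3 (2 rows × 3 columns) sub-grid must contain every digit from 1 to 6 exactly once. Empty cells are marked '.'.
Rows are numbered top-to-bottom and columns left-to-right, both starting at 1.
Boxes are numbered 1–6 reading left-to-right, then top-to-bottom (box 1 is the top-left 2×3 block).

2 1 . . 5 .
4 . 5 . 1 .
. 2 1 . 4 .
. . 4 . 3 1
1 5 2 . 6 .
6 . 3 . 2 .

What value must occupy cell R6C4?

1

Cell R6C4 itself could take any of {1, 4, 5} by direct elimination.
Consider where 1 can go in box 6.
R5C4 is out (row 5 already has a 1).
R5C6 is out (row 5 already has a 1).
R6C6 is out (column 6 already has a 1).
So the only cell in box 6 that can hold 1 is R6C4.
Therefore R6C4 = 1.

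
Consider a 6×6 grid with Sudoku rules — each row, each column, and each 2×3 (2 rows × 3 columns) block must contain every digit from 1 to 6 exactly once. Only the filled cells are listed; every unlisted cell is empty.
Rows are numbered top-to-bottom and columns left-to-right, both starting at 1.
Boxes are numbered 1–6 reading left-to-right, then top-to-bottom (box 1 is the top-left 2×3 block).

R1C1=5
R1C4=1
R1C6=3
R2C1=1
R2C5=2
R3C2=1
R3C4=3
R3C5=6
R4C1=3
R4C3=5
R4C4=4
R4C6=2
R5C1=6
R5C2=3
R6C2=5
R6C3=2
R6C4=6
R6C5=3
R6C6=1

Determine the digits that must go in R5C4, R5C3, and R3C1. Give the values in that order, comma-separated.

2,1,2

For R5C4:
  Consider where 2 can go in column 4.
  R2C4 is out (row 2 already has a 2).
  So the only cell in column 4 that can hold 2 is R5C4.
  So R5C4 = 2.
For R5C3:
  Consider where 1 can go in column 3.
  R1C3 is out (row 1 already has a 1).
  R2C3 is out (row 2 already has a 1).
  R3C3 is out (row 3 already has a 1).
  So the only cell in column 3 that can hold 1 is R5C3.
  So R5C3 = 1.
For R3C1:
  Consider where 2 can go in box 3.
  R3C3 is out (column 3 already has a 2).
  R4C2 is out (row 4 already has a 2).
  So the only cell in box 3 that can hold 2 is R3C1.
  So R3C1 = 2.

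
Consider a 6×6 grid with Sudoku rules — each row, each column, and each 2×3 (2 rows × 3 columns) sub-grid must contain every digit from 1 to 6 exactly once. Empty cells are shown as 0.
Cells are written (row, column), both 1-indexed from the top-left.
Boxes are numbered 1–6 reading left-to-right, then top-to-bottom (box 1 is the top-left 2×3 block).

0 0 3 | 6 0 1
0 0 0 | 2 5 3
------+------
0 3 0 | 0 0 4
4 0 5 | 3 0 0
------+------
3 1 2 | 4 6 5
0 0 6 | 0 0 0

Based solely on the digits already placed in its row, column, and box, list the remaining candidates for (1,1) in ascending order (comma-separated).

2,5

Row 1 already contains {1, 3, 6}.
Column 1 already contains {3, 4}.
Its 2×3 block (box 1) already contains {3}.
Removing those from 1–6 leaves {2, 5} as the candidates for (1,1).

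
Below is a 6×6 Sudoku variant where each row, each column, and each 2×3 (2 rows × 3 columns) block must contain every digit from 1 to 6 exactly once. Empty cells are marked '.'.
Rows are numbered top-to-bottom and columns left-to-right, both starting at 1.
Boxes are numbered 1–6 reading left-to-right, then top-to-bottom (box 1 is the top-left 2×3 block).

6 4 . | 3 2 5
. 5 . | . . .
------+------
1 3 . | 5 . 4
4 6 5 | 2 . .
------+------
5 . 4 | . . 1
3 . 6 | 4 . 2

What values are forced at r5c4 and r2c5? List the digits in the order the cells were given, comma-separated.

6,4

For r5c4:
  Row 5 already contains {1, 4, 5}.
  Column 4 already contains {2, 3, 4, 5}.
  Its 2×3 block (box 6) already contains {1, 2, 4}.
  The only value from 1–6 not eliminated is 6, so r5c4 = 6.
For r2c5:
  Consider where 4 can go in box 2.
  r2c4 is out (column 4 already has a 4).
  r2c6 is out (column 6 already has a 4).
  So the only cell in box 2 that can hold 4 is r2c5.
  So r2c5 = 4.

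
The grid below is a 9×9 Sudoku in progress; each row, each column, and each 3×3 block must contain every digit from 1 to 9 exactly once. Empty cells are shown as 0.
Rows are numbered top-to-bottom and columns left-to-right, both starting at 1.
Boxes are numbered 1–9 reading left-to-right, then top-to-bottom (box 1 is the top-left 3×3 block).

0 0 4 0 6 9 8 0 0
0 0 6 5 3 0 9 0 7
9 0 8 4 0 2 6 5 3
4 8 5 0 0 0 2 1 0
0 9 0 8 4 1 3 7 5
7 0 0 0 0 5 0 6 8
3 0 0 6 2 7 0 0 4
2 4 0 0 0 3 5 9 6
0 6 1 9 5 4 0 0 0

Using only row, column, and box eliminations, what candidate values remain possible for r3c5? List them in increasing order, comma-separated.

Row 3 already contains {2, 3, 4, 5, 6, 8, 9}.
Column 5 already contains {2, 3, 4, 5, 6}.
Its 3×3 block (box 2) already contains {2, 3, 4, 5, 6, 9}.
Removing those from 1–9 leaves {1, 7} as the candidates for r3c5.

1,7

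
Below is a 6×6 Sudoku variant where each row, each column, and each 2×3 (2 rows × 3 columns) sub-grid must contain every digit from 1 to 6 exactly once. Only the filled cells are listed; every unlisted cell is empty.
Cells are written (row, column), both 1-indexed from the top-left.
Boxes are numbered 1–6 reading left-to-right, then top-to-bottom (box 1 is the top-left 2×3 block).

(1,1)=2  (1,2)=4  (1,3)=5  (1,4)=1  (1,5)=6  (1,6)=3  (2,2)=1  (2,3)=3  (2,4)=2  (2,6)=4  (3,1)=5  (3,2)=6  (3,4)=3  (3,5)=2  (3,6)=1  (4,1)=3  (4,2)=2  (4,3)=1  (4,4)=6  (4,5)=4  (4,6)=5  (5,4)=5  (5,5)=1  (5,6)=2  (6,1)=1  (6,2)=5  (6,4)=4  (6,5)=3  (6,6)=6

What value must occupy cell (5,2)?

3

Row 5 already contains {1, 2, 5}.
Column 2 already contains {1, 2, 4, 5, 6}.
Its 2×3 block (box 5) already contains {1, 5}.
The only value from 1–6 not eliminated is 3, so (5,2) = 3.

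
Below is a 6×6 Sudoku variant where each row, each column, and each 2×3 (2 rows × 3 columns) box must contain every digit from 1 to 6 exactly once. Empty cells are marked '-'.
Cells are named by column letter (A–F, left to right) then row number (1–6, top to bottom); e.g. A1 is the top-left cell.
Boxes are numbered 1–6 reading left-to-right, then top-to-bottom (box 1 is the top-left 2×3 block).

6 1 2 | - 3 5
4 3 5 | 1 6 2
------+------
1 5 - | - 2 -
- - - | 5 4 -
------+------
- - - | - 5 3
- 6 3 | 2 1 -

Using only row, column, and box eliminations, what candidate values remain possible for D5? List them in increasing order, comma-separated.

4,6

Row 5 already contains {3, 5}.
Column D already contains {1, 2, 5}.
Its 2×3 block (box 6) already contains {1, 2, 3, 5}.
Removing those from 1–6 leaves {4, 6} as the candidates for D5.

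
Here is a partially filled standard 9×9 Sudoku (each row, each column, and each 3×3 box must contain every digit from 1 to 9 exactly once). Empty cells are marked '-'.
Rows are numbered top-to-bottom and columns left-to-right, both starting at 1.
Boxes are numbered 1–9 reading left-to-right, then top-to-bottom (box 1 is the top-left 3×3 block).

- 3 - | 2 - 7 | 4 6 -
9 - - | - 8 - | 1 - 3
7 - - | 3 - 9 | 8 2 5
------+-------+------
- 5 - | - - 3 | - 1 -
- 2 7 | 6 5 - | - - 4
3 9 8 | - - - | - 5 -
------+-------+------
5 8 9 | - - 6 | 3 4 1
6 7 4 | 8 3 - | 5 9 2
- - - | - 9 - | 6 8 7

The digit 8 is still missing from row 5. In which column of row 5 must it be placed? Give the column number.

Consider where 8 can go in row 5.
R5C1 is out (box 4 already has a 8).
R5C7 is out (column 7 already has a 8).
R5C8 is out (column 8 already has a 8).
So the only cell in row 5 that can hold 8 is R5C6.
That is column 6.

6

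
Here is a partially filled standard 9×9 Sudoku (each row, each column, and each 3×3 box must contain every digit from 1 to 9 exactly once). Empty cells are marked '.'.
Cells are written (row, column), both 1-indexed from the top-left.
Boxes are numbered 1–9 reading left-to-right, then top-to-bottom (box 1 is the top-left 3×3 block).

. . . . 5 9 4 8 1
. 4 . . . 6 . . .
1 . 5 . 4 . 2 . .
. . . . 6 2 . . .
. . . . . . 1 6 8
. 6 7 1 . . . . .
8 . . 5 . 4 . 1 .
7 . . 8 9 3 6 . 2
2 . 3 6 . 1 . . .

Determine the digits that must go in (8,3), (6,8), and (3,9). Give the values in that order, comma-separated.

4,2,6

For (8,3):
  Consider where 4 can go in box 7.
  (7,2) is out (row 7 already has a 4).
  (7,3) is out (row 7 already has a 4).
  (8,2) is out (column 2 already has a 4).
  (9,2) is out (column 2 already has a 4).
  So the only cell in box 7 that can hold 4 is (8,3).
  So (8,3) = 4.
For (6,8):
  Consider where 2 can go in box 6.
  (4,7) is out (row 4 already has a 2).
  (4,8) is out (row 4 already has a 2).
  (4,9) is out (row 4 already has a 2).
  (6,7) is out (column 7 already has a 2).
  (6,9) is out (column 9 already has a 2).
  So the only cell in box 6 that can hold 2 is (6,8).
  So (6,8) = 2.
For (3,9):
  Consider where 6 can go in box 3.
  (2,7) is out (row 2 already has a 6).
  (2,8) is out (row 2 already has a 6).
  (2,9) is out (row 2 already has a 6).
  (3,8) is out (column 8 already has a 6).
  So the only cell in box 3 that can hold 6 is (3,9).
  So (3,9) = 6.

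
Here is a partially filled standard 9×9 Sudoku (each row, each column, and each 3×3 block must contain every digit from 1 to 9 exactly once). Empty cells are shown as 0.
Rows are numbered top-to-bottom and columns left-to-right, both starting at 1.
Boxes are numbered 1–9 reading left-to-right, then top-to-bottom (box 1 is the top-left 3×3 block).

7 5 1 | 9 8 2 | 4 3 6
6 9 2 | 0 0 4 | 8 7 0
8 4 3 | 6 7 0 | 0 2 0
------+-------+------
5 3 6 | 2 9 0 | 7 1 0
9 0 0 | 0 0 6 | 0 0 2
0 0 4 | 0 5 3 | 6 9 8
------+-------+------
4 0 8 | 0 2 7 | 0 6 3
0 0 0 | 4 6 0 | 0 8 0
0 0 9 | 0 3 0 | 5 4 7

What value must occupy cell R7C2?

1

Row 7 already contains {2, 3, 4, 6, 7, 8}.
Column 2 already contains {3, 4, 5, 9}.
Its 3×3 block (box 7) already contains {4, 8, 9}.
The only value from 1–9 not eliminated is 1, so R7C2 = 1.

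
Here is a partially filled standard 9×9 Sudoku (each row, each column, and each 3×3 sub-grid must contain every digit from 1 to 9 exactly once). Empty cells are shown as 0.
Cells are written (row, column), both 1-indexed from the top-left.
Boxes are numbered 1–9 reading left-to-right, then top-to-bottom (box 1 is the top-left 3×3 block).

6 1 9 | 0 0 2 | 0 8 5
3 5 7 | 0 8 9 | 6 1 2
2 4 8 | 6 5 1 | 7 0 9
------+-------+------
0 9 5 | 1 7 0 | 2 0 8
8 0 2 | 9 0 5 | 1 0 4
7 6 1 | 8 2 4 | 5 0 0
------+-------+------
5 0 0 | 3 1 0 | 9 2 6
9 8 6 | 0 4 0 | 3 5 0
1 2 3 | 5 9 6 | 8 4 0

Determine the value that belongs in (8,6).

Row 8 already contains {3, 4, 5, 6, 8, 9}.
Column 6 already contains {1, 2, 4, 5, 6, 9}.
Its 3×3 block (box 8) already contains {1, 3, 4, 5, 6, 9}.
The only value from 1–9 not eliminated is 7, so (8,6) = 7.

7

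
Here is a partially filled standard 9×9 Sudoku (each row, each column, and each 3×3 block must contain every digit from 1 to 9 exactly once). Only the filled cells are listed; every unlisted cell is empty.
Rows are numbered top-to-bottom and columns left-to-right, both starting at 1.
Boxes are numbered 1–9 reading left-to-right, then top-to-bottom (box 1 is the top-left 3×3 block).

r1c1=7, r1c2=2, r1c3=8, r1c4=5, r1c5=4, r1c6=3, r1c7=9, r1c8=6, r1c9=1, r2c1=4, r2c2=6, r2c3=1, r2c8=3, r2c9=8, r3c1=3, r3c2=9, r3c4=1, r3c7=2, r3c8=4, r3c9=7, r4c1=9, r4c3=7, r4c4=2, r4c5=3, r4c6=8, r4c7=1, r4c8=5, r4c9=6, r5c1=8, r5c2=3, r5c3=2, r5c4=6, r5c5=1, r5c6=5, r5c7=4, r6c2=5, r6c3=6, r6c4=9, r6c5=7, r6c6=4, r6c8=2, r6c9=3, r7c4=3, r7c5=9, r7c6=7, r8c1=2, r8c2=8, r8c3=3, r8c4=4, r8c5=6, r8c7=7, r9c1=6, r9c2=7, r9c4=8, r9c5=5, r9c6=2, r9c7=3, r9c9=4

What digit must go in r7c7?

6

Cell r7c7 itself could take any of {5, 6, 8} by direct elimination.
Consider where 6 can go in row 7.
r7c1 is out (column 1 already has a 6).
r7c2 is out (column 2 already has a 6).
r7c3 is out (column 3 already has a 6).
r7c8 is out (column 8 already has a 6).
r7c9 is out (column 9 already has a 6).
So the only cell in row 7 that can hold 6 is r7c7.
Therefore r7c7 = 6.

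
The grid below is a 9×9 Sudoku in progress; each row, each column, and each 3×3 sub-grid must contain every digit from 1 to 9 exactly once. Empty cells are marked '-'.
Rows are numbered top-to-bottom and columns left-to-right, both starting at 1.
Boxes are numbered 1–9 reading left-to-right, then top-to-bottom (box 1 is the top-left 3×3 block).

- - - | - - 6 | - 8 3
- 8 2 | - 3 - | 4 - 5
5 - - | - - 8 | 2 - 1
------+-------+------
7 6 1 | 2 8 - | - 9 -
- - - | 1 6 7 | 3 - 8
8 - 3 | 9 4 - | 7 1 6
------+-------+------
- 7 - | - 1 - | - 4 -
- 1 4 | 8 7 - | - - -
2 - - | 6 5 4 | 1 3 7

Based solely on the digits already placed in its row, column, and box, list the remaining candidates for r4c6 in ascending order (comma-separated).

3,5

Row 4 already contains {1, 2, 6, 7, 8, 9}.
Column 6 already contains {4, 6, 7, 8}.
Its 3×3 block (box 5) already contains {1, 2, 4, 6, 7, 8, 9}.
Removing those from 1–9 leaves {3, 5} as the candidates for r4c6.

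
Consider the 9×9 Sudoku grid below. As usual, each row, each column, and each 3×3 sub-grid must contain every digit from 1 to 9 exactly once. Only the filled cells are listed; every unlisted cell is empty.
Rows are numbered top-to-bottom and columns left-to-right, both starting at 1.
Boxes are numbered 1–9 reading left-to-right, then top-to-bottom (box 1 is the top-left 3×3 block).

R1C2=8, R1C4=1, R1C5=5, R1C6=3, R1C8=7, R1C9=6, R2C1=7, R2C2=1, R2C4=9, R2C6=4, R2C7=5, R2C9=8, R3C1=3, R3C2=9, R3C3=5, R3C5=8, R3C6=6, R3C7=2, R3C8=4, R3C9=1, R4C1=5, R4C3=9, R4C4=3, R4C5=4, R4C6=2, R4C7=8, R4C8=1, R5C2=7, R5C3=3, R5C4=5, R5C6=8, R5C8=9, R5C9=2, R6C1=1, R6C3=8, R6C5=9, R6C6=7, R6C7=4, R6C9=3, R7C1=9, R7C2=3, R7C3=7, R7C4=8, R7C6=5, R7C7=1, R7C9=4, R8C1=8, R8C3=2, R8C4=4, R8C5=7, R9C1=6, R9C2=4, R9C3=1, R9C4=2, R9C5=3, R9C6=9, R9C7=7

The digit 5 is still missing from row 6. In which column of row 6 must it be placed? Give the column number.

8

Consider where 5 can go in row 6.
R6C2 is out (box 4 already has a 5).
R6C4 is out (column 4 already has a 5).
So the only cell in row 6 that can hold 5 is R6C8.
That is column 8.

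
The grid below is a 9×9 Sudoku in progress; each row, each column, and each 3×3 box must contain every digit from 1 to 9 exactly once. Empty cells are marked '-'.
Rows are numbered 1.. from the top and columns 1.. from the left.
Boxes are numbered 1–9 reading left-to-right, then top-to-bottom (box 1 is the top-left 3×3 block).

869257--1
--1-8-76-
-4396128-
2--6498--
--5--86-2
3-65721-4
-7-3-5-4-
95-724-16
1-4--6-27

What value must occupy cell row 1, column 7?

4

Cell row 1, column 7 itself could take any of {3, 4} by direct elimination.
Consider where 4 can go in column 7.
row 7, column 7 is out (row 7 already has a 4).
row 8, column 7 is out (row 8 already has a 4).
row 9, column 7 is out (row 9 already has a 4).
So the only cell in column 7 that can hold 4 is row 1, column 7.
Therefore row 1, column 7 = 4.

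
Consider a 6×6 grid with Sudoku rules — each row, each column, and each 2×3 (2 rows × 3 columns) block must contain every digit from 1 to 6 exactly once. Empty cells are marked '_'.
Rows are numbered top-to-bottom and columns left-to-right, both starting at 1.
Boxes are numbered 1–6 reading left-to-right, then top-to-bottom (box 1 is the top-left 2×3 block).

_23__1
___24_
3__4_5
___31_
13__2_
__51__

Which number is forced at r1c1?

4

Cell r1c1 itself could take any of {4, 5, 6} by direct elimination.
Consider where 4 can go in row 1.
r1c4 is out (column 4 already has a 4).
r1c5 is out (column 5 already has a 4).
So the only cell in row 1 that can hold 4 is r1c1.
Therefore r1c1 = 4.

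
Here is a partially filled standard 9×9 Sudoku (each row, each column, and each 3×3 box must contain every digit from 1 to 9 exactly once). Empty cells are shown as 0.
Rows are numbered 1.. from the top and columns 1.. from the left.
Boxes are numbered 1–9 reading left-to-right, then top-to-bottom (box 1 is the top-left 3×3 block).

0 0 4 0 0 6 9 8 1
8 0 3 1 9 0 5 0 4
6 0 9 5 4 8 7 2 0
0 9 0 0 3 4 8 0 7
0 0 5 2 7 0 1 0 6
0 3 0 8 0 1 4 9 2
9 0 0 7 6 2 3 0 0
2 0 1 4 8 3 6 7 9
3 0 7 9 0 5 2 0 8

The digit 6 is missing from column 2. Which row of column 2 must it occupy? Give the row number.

9

Consider where 6 can go in column 2.
row 1, column 2 is out (row 1 already has a 6). row 2, column 2 is out (box 1 already has a 6). row 3, column 2 is out (row 3 already has a 6). row 5, column 2 is out (row 5 already has a 6). The remaining empty cells in column 2 are similarly blocked.
So the only cell in column 2 that can hold 6 is row 9, column 2.
That is row 9.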